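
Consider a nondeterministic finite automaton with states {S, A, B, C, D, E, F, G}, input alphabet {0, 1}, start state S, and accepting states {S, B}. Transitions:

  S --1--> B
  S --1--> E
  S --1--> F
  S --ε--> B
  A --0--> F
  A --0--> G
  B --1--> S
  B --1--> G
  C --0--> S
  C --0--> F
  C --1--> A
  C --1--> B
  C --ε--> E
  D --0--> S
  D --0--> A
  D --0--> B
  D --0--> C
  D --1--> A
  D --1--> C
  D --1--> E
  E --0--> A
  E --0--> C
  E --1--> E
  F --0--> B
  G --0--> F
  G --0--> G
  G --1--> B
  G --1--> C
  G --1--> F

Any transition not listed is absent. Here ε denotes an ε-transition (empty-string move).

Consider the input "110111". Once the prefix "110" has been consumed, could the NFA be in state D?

No

Start: ε-closure({S}) = {S, B}.
Read '1': S→{B, E, F}, B→{S, G}; now {S, B, E, F, G}.
Read '1': S→{B, E, F}, B→{S, G}, E→{E}, F→∅, G→{B, C, F}; now {S, B, C, E, F, G}.
Read '0': S→∅, B→∅, C→{S, F}, E→{A, C}, F→{B}, G→{F, G}; union {S, A, B, C, F, G}; ε-closure = {S, A, B, C, E, F, G}.
State D is not in {S, A, B, C, E, F, G}.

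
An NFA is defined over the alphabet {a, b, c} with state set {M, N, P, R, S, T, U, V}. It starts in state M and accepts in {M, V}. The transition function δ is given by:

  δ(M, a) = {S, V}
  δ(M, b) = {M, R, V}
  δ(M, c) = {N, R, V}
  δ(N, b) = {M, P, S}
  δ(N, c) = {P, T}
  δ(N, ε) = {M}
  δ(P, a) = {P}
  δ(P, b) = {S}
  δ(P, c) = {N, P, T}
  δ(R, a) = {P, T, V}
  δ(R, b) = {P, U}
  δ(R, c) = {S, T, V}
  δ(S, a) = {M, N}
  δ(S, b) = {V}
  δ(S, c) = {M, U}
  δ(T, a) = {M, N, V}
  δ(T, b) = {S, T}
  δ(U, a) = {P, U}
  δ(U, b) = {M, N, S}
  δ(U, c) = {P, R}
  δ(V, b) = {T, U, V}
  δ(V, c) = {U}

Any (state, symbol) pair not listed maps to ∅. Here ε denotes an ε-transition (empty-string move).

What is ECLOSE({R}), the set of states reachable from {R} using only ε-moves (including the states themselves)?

{R}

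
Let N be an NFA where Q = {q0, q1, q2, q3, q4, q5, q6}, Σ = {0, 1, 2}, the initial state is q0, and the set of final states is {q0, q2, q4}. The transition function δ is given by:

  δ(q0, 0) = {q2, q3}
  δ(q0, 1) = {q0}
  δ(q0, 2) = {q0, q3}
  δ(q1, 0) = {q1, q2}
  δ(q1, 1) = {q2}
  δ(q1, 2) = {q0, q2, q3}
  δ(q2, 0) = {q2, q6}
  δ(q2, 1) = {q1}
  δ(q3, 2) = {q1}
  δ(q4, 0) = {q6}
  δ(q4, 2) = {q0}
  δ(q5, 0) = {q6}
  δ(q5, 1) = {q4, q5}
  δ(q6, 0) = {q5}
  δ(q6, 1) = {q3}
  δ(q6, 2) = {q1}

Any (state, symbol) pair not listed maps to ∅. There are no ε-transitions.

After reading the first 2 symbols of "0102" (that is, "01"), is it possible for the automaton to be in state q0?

Start in {q0}.
Read '0': {q0} → {q2, q3}.
Read '1': {q2, q3} → {q1}.
State q0 is not in {q1}.

No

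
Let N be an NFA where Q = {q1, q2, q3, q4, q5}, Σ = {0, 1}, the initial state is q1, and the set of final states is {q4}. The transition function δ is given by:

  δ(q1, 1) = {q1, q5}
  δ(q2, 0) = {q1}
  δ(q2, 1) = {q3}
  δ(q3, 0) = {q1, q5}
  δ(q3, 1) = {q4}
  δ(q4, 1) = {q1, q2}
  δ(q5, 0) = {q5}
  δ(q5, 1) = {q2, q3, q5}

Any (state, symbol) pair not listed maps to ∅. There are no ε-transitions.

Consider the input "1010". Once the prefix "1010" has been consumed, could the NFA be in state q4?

No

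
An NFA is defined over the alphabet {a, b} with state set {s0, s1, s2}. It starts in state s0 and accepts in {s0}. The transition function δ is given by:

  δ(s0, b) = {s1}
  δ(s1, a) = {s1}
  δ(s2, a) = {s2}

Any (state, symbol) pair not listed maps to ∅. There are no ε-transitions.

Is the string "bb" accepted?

Start in {s0}.
Read 'b': {s0} → {s1}.
Read 'b': {s1} → ∅.
The final set ∅ contains no accepting state.

No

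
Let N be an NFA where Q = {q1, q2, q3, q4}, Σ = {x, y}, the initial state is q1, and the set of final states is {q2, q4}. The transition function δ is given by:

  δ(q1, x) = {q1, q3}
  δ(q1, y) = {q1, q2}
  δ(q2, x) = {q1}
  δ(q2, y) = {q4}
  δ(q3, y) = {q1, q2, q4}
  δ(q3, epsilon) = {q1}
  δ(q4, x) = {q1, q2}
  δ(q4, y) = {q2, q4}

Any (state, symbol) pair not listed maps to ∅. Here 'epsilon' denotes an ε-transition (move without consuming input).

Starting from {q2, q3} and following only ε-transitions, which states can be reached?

{q1, q2, q3}

Begin with {q2, q3}.
ε-move q3 → q1; add q1.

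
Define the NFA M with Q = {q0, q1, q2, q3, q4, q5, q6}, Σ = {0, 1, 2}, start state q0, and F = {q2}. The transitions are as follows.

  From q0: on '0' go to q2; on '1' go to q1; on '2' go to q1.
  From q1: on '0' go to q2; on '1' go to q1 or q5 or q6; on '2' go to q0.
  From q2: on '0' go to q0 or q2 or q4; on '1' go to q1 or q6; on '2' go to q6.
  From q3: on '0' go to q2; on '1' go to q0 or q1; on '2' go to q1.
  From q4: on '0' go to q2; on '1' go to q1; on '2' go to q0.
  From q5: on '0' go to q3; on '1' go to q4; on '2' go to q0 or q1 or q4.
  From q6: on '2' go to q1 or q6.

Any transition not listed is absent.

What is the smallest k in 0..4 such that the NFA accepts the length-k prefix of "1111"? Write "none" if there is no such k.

none

Start in {q0}.
Read '1': q0→{q1}; now {q1}.
Read '1': q1→{q1, q5, q6}; now {q1, q5, q6}.
Read '1': q1→{q1, q5, q6}, q5→{q4}, q6→∅; now {q1, q4, q5, q6}.
Read '1': q1→{q1, q5, q6}, q4→{q1}, q5→{q4}, q6→∅; now {q1, q4, q5, q6}.
No reachable set along the way intersects F.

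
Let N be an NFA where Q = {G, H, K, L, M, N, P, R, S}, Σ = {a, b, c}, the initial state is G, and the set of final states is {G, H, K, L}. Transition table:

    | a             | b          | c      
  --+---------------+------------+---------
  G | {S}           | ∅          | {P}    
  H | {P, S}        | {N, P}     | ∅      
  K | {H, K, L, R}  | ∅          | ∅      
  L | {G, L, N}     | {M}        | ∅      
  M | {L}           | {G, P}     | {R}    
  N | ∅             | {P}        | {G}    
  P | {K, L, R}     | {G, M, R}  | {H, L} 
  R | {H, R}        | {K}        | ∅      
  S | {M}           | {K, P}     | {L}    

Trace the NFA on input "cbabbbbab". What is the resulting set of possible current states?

Start in {G}.
Read 'c': {G} → {P}.
Read 'b': {P} → {G, M, R}.
Read 'a': {G, M, R} → {H, L, R, S}.
Read 'b': {H, L, R, S} → {K, M, N, P}.
Read 'b': {K, M, N, P} → {G, M, P, R}.
Read 'b': {G, M, P, R} → {G, K, M, P, R}.
Read 'b': {G, K, M, P, R} → {G, K, M, P, R}.
Read 'a': {G, K, M, P, R} → {H, K, L, R, S}.
Read 'b': {H, K, L, R, S} → {K, M, N, P}.

{K, M, N, P}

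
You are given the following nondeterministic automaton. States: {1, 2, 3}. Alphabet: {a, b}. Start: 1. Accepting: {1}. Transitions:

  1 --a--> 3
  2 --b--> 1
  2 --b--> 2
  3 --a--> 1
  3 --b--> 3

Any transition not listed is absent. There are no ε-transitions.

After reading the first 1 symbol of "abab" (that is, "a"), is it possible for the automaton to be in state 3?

Yes

Start in {1}.
Read 'a': 1→{3}; now {3}.
State 3 is in {3}.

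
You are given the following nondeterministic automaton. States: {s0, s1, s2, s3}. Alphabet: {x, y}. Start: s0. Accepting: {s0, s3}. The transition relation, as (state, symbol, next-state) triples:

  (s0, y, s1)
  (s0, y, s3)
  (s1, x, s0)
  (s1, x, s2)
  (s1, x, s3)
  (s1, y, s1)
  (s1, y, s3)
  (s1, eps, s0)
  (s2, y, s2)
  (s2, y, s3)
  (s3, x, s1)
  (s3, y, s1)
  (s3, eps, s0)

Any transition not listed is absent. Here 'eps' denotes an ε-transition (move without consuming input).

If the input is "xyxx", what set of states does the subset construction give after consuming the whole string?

Start in {s0}.
Read 'x': s0→∅; now ∅.
The set is empty and remains empty for the remaining 3 symbols.

∅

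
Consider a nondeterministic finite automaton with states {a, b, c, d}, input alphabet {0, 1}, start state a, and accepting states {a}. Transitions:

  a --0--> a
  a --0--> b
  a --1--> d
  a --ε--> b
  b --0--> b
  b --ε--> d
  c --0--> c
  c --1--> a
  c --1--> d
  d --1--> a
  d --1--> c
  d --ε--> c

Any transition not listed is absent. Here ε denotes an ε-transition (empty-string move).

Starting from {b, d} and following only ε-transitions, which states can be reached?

{b, c, d}

Begin with {b, d}.
ε-move d → c; add c.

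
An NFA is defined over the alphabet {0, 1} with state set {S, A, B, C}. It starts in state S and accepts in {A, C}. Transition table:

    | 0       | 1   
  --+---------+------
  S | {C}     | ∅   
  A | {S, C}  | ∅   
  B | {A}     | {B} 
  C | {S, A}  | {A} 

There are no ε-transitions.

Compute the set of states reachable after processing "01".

{A}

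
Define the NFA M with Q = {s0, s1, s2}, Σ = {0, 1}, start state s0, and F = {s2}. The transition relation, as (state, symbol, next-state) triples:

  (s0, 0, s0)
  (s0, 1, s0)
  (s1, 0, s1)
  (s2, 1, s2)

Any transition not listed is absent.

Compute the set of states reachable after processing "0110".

{s0}

Start in {s0}.
Read '0': {s0} → {s0}.
Read '1': {s0} → {s0}.
Read '1': {s0} → {s0}.
Read '0': {s0} → {s0}.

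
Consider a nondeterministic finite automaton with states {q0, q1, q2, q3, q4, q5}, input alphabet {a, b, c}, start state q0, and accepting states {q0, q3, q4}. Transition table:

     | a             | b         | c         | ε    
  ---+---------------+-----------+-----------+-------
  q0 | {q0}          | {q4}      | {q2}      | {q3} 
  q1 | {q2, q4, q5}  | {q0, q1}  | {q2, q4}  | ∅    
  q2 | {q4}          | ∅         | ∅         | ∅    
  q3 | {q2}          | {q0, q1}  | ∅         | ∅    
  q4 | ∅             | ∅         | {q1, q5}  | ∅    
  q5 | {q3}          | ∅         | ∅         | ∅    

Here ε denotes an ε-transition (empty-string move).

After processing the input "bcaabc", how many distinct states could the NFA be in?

Start: ε-closure({q0}) = {q0, q3}.
Read 'b': q0→{q4}, q3→{q0, q1}; union {q0, q1, q4}; ε-closure = {q0, q1, q3, q4}.
Read 'c': q0→{q2}, q1→{q2, q4}, q3→∅, q4→{q1, q5}; now {q1, q2, q4, q5}.
Read 'a': q1→{q2, q4, q5}, q2→{q4}, q4→∅, q5→{q3}; now {q2, q3, q4, q5}.
Read 'a': q2→{q4}, q3→{q2}, q4→∅, q5→{q3}; now {q2, q3, q4}.
Read 'b': q2→∅, q3→{q0, q1}, q4→∅; union {q0, q1}; ε-closure = {q0, q1, q3}.
Read 'c': q0→{q2}, q1→{q2, q4}, q3→∅; now {q2, q4}.
That set has 2 states.

2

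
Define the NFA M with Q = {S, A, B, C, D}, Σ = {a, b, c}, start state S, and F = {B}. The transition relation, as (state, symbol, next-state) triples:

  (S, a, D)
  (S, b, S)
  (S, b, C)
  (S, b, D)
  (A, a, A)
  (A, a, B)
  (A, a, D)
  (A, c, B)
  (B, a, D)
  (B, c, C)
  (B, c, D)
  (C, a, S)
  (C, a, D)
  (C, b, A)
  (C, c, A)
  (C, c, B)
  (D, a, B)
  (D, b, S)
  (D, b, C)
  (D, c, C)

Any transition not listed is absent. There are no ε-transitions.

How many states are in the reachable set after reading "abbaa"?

3

Start in {S}.
Read 'a': {S} → {D}.
Read 'b': {D} → {S, C}.
Read 'b': {S, C} → {S, A, C, D}.
Read 'a': {S, A, C, D} → {S, A, B, D}.
Read 'a': {S, A, B, D} → {A, B, D}.
That set has 3 states.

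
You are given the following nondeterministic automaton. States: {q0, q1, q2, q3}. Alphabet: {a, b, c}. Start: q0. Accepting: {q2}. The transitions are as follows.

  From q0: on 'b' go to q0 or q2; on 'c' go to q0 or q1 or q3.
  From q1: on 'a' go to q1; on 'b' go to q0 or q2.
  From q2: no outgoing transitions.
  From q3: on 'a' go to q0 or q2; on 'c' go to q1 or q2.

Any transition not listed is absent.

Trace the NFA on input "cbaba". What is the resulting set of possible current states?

∅

Start in {q0}.
Read 'c': q0→{q0, q1, q3}; now {q0, q1, q3}.
Read 'b': q0→{q0, q2}, q1→{q0, q2}, q3→∅; now {q0, q2}.
Read 'a': q0→∅, q2→∅; now ∅.
The set is empty and remains empty for the remaining 2 symbols.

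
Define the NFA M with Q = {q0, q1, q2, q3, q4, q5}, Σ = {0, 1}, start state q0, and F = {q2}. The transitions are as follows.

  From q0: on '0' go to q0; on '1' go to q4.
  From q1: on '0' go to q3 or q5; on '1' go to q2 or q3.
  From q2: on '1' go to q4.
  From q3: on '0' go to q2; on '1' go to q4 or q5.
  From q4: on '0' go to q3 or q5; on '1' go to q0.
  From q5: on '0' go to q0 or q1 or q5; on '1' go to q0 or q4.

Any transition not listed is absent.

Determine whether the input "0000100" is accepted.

Yes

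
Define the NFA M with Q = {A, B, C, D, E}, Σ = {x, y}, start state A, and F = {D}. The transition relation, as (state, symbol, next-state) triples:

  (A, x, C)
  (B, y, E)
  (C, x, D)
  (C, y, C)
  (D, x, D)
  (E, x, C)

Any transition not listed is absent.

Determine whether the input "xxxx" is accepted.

Start in {A}.
Read 'x': {A} → {C}.
Read 'x': {C} → {D}.
Read 'x': {D} → {D}.
Read 'x': {D} → {D}.
The final set {D} contains the accepting state D.

Yes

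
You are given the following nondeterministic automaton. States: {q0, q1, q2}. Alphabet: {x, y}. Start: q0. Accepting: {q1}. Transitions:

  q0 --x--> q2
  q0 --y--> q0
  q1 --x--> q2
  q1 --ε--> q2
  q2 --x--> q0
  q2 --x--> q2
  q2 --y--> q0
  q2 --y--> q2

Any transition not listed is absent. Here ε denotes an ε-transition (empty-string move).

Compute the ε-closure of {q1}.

Begin with {q1}.
ε-move q1 → q2; add q2.

{q1, q2}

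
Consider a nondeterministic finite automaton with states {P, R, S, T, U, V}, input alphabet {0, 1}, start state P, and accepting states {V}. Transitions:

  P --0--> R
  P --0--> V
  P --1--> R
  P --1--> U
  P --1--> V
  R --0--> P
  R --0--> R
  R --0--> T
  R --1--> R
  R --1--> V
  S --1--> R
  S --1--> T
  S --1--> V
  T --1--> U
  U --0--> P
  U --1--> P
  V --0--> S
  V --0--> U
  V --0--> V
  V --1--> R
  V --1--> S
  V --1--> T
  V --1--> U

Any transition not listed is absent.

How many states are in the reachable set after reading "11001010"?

6

Start in {P}.
Read '1': P→{R, U, V}; now {R, U, V}.
Read '1': R→{R, V}, U→{P}, V→{R, S, T, U}; now {P, R, S, T, U, V}.
Read '0': P→{R, V}, R→{P, R, T}, S→∅, T→∅, U→{P}, V→{S, U, V}; now {P, R, S, T, U, V}.
Read '0': P→{R, V}, R→{P, R, T}, S→∅, T→∅, U→{P}, V→{S, U, V}; now {P, R, S, T, U, V}.
Read '1': P→{R, U, V}, R→{R, V}, S→{R, T, V}, T→{U}, U→{P}, V→{R, S, T, U}; now {P, R, S, T, U, V}.
Read '0': P→{R, V}, R→{P, R, T}, S→∅, T→∅, U→{P}, V→{S, U, V}; now {P, R, S, T, U, V}.
Read '1': P→{R, U, V}, R→{R, V}, S→{R, T, V}, T→{U}, U→{P}, V→{R, S, T, U}; now {P, R, S, T, U, V}.
Read '0': P→{R, V}, R→{P, R, T}, S→∅, T→∅, U→{P}, V→{S, U, V}; now {P, R, S, T, U, V}.
That set has 6 states.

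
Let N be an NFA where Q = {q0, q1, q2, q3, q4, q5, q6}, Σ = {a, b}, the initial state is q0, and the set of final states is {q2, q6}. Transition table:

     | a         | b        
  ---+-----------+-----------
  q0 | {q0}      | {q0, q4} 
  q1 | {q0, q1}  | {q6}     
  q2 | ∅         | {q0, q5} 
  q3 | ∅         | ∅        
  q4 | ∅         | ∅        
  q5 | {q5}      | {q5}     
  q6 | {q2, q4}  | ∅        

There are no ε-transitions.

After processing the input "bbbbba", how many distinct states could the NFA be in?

1

Start in {q0}.
Read 'b': q0→{q0, q4}; now {q0, q4}.
Read 'b': q0→{q0, q4}, q4→∅; now {q0, q4}.
Read 'b': q0→{q0, q4}, q4→∅; now {q0, q4}.
Read 'b': q0→{q0, q4}, q4→∅; now {q0, q4}.
Read 'b': q0→{q0, q4}, q4→∅; now {q0, q4}.
Read 'a': q0→{q0}, q4→∅; now {q0}.
That set has 1 state.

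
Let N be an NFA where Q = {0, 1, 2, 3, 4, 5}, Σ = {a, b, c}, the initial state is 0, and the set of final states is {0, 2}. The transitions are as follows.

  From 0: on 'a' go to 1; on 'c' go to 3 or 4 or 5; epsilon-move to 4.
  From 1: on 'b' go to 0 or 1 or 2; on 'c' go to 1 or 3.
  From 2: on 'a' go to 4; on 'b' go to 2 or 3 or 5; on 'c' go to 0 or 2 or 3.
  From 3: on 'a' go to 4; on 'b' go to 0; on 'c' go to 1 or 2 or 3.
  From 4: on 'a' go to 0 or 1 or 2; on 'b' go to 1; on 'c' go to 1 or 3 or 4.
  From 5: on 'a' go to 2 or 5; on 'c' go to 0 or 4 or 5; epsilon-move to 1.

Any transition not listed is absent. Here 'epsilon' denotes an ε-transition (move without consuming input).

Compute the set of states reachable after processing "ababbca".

Start: ε-closure({0}) = {0, 4}.
Read 'a': {0, 4} → {0, 1, 2, 4}.
Read 'b': {0, 1, 2, 4} → {0, 1, 2, 3, 4, 5}.
Read 'a': {0, 1, 2, 3, 4, 5} → {0, 1, 2, 4, 5}.
Read 'b': {0, 1, 2, 4, 5} → {0, 1, 2, 3, 4, 5}.
Read 'b': {0, 1, 2, 3, 4, 5} → {0, 1, 2, 3, 4, 5}.
Read 'c': {0, 1, 2, 3, 4, 5} → {0, 1, 2, 3, 4, 5}.
Read 'a': {0, 1, 2, 3, 4, 5} → {0, 1, 2, 4, 5}.

{0, 1, 2, 4, 5}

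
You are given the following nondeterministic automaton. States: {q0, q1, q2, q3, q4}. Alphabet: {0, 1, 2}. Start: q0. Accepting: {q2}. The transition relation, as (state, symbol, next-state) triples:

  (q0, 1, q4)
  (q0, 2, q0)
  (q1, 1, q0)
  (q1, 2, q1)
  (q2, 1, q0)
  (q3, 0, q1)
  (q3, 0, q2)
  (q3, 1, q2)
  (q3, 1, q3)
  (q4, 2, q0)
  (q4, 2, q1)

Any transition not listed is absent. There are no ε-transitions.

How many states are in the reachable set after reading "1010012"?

0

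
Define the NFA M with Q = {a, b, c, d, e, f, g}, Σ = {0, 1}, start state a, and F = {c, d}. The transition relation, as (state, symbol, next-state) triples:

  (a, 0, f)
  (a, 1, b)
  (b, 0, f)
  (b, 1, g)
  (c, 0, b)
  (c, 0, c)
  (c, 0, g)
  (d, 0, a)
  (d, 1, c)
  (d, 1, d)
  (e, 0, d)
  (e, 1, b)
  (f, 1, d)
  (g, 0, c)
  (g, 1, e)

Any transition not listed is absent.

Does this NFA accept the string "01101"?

No

Start in {a}.
Read '0': {a} → {f}.
Read '1': {f} → {d}.
Read '1': {d} → {c, d}.
Read '0': {c, d} → {a, b, c, g}.
Read '1': {a, b, c, g} → {b, e, g}.
The final set {b, e, g} contains no accepting state.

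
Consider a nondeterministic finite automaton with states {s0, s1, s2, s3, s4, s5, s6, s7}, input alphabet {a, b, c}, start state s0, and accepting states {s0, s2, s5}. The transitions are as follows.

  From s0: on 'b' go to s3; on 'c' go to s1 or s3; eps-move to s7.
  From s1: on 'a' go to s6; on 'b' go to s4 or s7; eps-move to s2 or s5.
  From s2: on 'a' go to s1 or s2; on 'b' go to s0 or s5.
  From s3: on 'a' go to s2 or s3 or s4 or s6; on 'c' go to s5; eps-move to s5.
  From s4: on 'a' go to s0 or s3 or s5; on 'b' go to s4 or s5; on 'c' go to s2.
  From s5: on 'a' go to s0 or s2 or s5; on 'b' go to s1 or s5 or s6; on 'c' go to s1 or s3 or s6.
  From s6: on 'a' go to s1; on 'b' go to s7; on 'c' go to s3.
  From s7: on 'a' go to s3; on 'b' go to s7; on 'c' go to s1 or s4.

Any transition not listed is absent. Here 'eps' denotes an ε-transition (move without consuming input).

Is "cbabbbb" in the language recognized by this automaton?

Start: ε-closure({s0}) = {s0, s7}.
Read 'c': s0→{s1, s3}, s7→{s1, s4}; union {s1, s3, s4}; ε-closure = {s1, s2, s3, s4, s5}.
Read 'b': s1→{s4, s7}, s2→{s0, s5}, s3→∅, s4→{s4, s5}, s5→{s1, s5, s6}; union {s0, s1, s4, s5, s6, s7}; ε-closure = {s0, s1, s2, s4, s5, s6, s7}.
Read 'a': s0→∅, s1→{s6}, s2→{s1, s2}, s4→{s0, s3, s5}, s5→{s0, s2, s5}, s6→{s1}, s7→{s3}; union {s0, s1, s2, s3, s5, s6}; ε-closure = {s0, s1, s2, s3, s5, s6, s7}.
Read 'b': s0→{s3}, s1→{s4, s7}, s2→{s0, s5}, s3→∅, s5→{s1, s5, s6}, s6→{s7}, s7→{s7}; union {s0, s1, s3, s4, s5, s6, s7}; ε-closure = {s0, s1, s2, s3, s4, s5, s6, s7}.
Read 'b': s0→{s3}, s1→{s4, s7}, s2→{s0, s5}, s3→∅, s4→{s4, s5}, s5→{s1, s5, s6}, s6→{s7}, s7→{s7}; union {s0, s1, s3, s4, s5, s6, s7}; ε-closure = {s0, s1, s2, s3, s4, s5, s6, s7}.
Read 'b': s0→{s3}, s1→{s4, s7}, s2→{s0, s5}, s3→∅, s4→{s4, s5}, s5→{s1, s5, s6}, s6→{s7}, s7→{s7}; union {s0, s1, s3, s4, s5, s6, s7}; ε-closure = {s0, s1, s2, s3, s4, s5, s6, s7}.
Read 'b': s0→{s3}, s1→{s4, s7}, s2→{s0, s5}, s3→∅, s4→{s4, s5}, s5→{s1, s5, s6}, s6→{s7}, s7→{s7}; union {s0, s1, s3, s4, s5, s6, s7}; ε-closure = {s0, s1, s2, s3, s4, s5, s6, s7}.
The final set {s0, s1, s2, s3, s4, s5, s6, s7} contains the accepting states s0, s2, s5.

Yes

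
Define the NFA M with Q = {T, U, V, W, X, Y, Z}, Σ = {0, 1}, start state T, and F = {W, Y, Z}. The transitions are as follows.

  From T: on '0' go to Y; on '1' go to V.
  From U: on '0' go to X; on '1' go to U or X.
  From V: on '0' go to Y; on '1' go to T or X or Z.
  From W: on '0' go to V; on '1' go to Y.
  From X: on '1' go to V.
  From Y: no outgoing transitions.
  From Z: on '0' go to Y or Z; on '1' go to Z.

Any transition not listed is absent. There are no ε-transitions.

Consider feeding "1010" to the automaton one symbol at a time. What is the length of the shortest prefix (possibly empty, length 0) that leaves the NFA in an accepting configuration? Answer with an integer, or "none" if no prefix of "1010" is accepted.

2

Start in {T}.
Read '1': {T} → {V}.
Read '0': {V} → {Y}.
None of the earlier sets intersect F, but {Y} does.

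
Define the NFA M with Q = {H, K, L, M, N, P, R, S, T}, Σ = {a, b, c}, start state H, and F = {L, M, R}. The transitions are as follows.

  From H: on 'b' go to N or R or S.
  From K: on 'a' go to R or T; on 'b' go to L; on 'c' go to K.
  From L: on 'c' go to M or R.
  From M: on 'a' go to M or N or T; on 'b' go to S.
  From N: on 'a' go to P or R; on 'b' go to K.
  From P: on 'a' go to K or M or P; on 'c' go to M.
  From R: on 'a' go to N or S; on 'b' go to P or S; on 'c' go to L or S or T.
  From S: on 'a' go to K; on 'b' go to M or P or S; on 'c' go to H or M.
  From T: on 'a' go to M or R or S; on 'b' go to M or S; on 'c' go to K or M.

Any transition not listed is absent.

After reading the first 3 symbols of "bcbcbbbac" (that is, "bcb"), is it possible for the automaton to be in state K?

No

Start in {H}.
Read 'b': H→{N, R, S}; now {N, R, S}.
Read 'c': N→∅, R→{L, S, T}, S→{H, M}; now {H, L, M, S, T}.
Read 'b': H→{N, R, S}, L→∅, M→{S}, S→{M, P, S}, T→{M, S}; now {M, N, P, R, S}.
State K is not in {M, N, P, R, S}.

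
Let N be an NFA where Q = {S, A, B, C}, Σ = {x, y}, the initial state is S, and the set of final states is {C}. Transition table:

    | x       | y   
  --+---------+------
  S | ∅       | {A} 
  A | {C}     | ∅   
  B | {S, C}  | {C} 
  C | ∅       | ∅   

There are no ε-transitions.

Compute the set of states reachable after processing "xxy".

Start in {S}.
Read 'x': S→∅; now ∅.
The set is empty and remains empty for the remaining 2 symbols.

∅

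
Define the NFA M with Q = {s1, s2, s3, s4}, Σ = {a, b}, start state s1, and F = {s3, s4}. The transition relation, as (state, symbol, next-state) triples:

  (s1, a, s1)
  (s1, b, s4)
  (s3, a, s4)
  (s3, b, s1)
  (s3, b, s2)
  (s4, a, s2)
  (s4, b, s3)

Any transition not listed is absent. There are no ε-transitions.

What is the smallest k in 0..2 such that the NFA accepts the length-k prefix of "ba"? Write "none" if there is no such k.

Start in {s1}.
Read 'b': s1→{s4}; now {s4}.
None of the earlier sets intersect F, but {s4} does.

1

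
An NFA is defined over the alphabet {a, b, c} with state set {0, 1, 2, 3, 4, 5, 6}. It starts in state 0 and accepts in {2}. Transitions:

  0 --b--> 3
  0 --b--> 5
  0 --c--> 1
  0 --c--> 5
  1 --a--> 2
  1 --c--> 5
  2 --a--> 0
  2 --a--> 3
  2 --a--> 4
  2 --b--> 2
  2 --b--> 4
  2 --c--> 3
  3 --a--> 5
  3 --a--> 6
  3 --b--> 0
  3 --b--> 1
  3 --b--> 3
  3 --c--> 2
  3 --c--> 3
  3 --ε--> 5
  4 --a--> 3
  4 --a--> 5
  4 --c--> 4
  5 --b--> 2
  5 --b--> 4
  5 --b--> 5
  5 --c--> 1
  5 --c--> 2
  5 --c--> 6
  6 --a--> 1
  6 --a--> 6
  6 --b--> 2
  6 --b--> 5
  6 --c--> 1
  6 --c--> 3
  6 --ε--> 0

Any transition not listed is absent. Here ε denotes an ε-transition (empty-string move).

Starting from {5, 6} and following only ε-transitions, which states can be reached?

{0, 5, 6}

Begin with {5, 6}.
ε-move 6 → 0; add 0.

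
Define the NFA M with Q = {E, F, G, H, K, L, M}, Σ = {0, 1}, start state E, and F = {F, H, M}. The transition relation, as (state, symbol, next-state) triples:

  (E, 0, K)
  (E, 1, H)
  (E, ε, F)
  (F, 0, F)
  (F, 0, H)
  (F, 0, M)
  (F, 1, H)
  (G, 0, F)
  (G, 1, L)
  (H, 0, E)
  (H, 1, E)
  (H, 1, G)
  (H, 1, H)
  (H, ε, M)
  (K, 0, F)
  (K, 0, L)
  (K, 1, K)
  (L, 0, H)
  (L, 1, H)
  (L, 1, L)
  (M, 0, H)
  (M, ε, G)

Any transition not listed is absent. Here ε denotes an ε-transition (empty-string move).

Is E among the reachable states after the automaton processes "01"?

Start: ε-closure({E}) = {E, F}.
Read '0': {E, F} → {F, G, H, K, M}.
Read '1': {F, G, H, K, M} → {E, F, G, H, K, L, M}.
State E is in {E, F, G, H, K, L, M}.

Yes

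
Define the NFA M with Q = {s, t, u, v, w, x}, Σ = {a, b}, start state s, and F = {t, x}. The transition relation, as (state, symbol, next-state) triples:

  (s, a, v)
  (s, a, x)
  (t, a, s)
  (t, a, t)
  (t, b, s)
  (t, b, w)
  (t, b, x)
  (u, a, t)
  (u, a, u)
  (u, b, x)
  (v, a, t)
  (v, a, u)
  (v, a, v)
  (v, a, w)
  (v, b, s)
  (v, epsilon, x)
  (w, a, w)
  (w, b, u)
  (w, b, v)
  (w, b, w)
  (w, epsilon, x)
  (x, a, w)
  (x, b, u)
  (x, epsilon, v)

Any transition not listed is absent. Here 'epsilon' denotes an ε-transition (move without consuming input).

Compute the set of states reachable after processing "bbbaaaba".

∅

Start in {s}.
Read 'b': s→∅; now ∅.
The set is empty and remains empty for the remaining 7 symbols.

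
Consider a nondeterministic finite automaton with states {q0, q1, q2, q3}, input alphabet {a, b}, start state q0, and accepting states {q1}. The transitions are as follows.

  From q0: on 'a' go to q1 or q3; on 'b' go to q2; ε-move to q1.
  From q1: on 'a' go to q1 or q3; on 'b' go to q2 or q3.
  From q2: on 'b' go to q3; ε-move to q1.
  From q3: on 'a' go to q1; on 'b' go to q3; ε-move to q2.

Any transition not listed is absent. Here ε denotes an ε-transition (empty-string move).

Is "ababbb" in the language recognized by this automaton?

Start: ε-closure({q0}) = {q0, q1}.
Read 'a': q0→{q1, q3}, q1→{q1, q3}; union {q1, q3}; ε-closure = {q1, q2, q3}.
Read 'b': q1→{q2, q3}, q2→{q3}, q3→{q3}; union {q2, q3}; ε-closure = {q1, q2, q3}.
Read 'a': q1→{q1, q3}, q2→∅, q3→{q1}; union {q1, q3}; ε-closure = {q1, q2, q3}.
Read 'b': q1→{q2, q3}, q2→{q3}, q3→{q3}; union {q2, q3}; ε-closure = {q1, q2, q3}.
Read 'b': q1→{q2, q3}, q2→{q3}, q3→{q3}; union {q2, q3}; ε-closure = {q1, q2, q3}.
Read 'b': q1→{q2, q3}, q2→{q3}, q3→{q3}; union {q2, q3}; ε-closure = {q1, q2, q3}.
The final set {q1, q2, q3} contains the accepting state q1.

Yes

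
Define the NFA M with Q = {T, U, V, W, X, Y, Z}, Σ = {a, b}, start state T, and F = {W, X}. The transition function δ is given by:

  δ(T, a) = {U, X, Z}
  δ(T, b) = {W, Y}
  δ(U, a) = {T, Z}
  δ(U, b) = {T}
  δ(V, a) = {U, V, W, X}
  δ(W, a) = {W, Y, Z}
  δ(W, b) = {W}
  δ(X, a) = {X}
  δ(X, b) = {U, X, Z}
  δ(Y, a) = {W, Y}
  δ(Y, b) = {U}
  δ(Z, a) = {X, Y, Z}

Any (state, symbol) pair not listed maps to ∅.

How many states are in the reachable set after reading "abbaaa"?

6

Start in {T}.
Read 'a': {T} → {U, X, Z}.
Read 'b': {U, X, Z} → {T, U, X, Z}.
Read 'b': {T, U, X, Z} → {T, U, W, X, Y, Z}.
Read 'a': {T, U, W, X, Y, Z} → {T, U, W, X, Y, Z}.
Read 'a': {T, U, W, X, Y, Z} → {T, U, W, X, Y, Z}.
Read 'a': {T, U, W, X, Y, Z} → {T, U, W, X, Y, Z}.
That set has 6 states.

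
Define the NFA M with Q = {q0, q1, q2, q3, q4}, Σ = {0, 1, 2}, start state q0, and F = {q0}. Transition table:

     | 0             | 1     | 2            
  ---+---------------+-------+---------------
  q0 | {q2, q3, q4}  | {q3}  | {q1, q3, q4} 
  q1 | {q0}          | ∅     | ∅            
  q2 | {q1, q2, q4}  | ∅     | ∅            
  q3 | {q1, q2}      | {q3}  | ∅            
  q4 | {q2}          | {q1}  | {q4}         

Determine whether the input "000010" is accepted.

Start in {q0}.
Read '0': {q0} → {q2, q3, q4}.
Read '0': {q2, q3, q4} → {q1, q2, q4}.
Read '0': {q1, q2, q4} → {q0, q1, q2, q4}.
Read '0': {q0, q1, q2, q4} → {q0, q1, q2, q3, q4}.
Read '1': {q0, q1, q2, q3, q4} → {q1, q3}.
Read '0': {q1, q3} → {q0, q1, q2}.
The final set {q0, q1, q2} contains the accepting state q0.

Yes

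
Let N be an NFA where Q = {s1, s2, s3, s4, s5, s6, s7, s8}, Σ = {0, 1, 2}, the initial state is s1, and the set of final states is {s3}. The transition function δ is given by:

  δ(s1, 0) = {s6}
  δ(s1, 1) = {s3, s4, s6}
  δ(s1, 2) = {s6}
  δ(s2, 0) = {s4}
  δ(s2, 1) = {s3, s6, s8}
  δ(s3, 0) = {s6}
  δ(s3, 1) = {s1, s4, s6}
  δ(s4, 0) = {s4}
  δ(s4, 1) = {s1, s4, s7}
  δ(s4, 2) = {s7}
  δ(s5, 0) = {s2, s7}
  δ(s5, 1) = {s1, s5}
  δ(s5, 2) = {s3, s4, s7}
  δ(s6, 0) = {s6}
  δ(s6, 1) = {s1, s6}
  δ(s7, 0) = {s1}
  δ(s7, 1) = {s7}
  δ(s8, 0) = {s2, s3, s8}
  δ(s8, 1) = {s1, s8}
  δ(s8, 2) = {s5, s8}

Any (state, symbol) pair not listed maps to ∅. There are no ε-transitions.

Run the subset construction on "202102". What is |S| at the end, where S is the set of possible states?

Start in {s1}.
Read '2': s1→{s6}; now {s6}.
Read '0': s6→{s6}; now {s6}.
Read '2': s6→∅; now ∅.
The set is empty and remains empty for the remaining 3 symbols.
That set has 0 states.

0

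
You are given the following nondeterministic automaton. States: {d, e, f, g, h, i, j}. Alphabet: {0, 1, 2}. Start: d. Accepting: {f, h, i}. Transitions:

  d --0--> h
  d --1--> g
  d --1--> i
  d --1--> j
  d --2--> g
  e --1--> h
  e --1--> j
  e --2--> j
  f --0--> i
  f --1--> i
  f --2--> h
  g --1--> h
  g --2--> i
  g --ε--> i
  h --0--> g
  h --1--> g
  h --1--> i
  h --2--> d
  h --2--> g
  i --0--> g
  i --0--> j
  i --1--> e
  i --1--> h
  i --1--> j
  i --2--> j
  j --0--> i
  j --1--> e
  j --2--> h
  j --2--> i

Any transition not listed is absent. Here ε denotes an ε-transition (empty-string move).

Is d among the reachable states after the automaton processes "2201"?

No

Start in {d}.
Read '2': d→{g}; union {g}; ε-closure = {g, i}.
Read '2': g→{i}, i→{j}; now {i, j}.
Read '0': i→{g, j}, j→{i}; now {g, i, j}.
Read '1': g→{h}, i→{e, h, j}, j→{e}; now {e, h, j}.
State d is not in {e, h, j}.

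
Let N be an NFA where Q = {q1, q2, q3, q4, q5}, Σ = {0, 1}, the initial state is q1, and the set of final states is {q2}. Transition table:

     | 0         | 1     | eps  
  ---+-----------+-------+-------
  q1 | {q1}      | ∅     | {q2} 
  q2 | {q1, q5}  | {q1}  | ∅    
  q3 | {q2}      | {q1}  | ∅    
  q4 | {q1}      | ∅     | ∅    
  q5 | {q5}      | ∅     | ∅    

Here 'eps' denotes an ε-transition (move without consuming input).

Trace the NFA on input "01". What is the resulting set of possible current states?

{q1, q2}

Start: ε-closure({q1}) = {q1, q2}.
Read '0': {q1, q2} → {q1, q2, q5}.
Read '1': {q1, q2, q5} → {q1, q2}.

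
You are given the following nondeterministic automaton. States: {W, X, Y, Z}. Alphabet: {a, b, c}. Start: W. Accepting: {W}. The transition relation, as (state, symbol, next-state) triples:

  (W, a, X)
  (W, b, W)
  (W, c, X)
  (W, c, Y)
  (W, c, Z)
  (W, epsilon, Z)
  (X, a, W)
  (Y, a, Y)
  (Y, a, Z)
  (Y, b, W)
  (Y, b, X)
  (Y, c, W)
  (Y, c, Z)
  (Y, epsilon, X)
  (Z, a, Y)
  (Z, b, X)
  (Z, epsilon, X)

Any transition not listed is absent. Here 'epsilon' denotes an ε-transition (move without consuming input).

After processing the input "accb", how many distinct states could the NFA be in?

3

Start: ε-closure({W}) = {W, X, Z}.
Read 'a': {W, X, Z} → {W, X, Y, Z}.
Read 'c': {W, X, Y, Z} → {W, X, Y, Z}.
Read 'c': {W, X, Y, Z} → {W, X, Y, Z}.
Read 'b': {W, X, Y, Z} → {W, X, Z}.
That set has 3 states.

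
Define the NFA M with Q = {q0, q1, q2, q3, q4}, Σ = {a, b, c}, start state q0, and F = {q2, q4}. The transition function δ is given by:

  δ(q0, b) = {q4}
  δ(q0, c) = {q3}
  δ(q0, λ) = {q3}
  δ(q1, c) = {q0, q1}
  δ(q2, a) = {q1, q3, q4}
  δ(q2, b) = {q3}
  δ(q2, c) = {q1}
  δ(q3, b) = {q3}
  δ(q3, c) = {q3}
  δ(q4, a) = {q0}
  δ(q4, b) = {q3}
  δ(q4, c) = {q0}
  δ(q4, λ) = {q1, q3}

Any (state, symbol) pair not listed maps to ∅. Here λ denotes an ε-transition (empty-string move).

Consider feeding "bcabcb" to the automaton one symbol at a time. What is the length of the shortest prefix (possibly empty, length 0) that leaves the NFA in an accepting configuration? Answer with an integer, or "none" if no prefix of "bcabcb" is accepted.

Start: ε-closure({q0}) = {q0, q3}.
Read 'b': q0→{q4}, q3→{q3}; union {q3, q4}; ε-closure = {q1, q3, q4}.
None of the earlier sets intersect F, but {q1, q3, q4} does.

1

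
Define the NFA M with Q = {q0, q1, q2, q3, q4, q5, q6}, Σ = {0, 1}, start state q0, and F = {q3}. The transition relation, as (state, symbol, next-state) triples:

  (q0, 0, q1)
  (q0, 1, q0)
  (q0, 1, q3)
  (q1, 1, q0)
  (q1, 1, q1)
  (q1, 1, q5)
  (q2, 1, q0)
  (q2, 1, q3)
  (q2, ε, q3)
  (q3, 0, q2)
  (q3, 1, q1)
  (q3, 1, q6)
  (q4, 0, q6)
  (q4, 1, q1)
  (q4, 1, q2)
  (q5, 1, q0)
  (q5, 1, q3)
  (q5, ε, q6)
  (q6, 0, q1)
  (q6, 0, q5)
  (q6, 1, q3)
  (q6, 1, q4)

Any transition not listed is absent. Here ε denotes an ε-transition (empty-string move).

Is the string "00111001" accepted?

No

Start in {q0}.
Read '0': q0→{q1}; now {q1}.
Read '0': q1→∅; now ∅.
The set is empty and remains empty for the remaining 6 symbols.
The final set ∅ contains no accepting state.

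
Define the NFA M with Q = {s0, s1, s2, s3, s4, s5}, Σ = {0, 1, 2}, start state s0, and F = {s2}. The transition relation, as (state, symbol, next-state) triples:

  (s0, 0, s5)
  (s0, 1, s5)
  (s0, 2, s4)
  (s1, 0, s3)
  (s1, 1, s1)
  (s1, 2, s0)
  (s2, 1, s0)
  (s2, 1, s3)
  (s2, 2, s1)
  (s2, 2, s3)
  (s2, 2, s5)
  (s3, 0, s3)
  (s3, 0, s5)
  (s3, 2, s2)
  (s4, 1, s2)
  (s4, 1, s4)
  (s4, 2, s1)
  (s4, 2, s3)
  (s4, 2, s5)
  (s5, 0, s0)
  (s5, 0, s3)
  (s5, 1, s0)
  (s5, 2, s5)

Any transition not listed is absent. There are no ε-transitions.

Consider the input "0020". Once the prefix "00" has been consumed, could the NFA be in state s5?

Start in {s0}.
Read '0': s0→{s5}; now {s5}.
Read '0': s5→{s0, s3}; now {s0, s3}.
State s5 is not in {s0, s3}.

No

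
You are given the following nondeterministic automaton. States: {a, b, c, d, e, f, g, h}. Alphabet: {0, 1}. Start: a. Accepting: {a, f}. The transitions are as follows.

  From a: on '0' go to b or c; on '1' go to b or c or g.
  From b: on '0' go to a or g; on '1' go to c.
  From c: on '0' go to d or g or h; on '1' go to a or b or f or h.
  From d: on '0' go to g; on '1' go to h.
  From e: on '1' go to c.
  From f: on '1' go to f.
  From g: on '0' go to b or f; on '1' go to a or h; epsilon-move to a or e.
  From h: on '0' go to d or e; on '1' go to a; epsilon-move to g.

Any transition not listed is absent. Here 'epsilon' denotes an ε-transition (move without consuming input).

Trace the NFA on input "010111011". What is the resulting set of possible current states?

{a, b, c, e, f, g, h}

Start in {a}.
Read '0': a→{b, c}; now {b, c}.
Read '1': b→{c}, c→{a, b, f, h}; union {a, b, c, f, h}; ε-closure = {a, b, c, e, f, g, h}.
Read '0': a→{b, c}, b→{a, g}, c→{d, g, h}, e→∅, f→∅, g→{b, f}, h→{d, e}; now {a, b, c, d, e, f, g, h}.
Read '1': a→{b, c, g}, b→{c}, c→{a, b, f, h}, d→{h}, e→{c}, f→{f}, g→{a, h}, h→{a}; union {a, b, c, f, g, h}; ε-closure = {a, b, c, e, f, g, h}.
Read '1': a→{b, c, g}, b→{c}, c→{a, b, f, h}, e→{c}, f→{f}, g→{a, h}, h→{a}; union {a, b, c, f, g, h}; ε-closure = {a, b, c, e, f, g, h}.
Read '1': a→{b, c, g}, b→{c}, c→{a, b, f, h}, e→{c}, f→{f}, g→{a, h}, h→{a}; union {a, b, c, f, g, h}; ε-closure = {a, b, c, e, f, g, h}.
Read '0': a→{b, c}, b→{a, g}, c→{d, g, h}, e→∅, f→∅, g→{b, f}, h→{d, e}; now {a, b, c, d, e, f, g, h}.
Read '1': a→{b, c, g}, b→{c}, c→{a, b, f, h}, d→{h}, e→{c}, f→{f}, g→{a, h}, h→{a}; union {a, b, c, f, g, h}; ε-closure = {a, b, c, e, f, g, h}.
Read '1': a→{b, c, g}, b→{c}, c→{a, b, f, h}, e→{c}, f→{f}, g→{a, h}, h→{a}; union {a, b, c, f, g, h}; ε-closure = {a, b, c, e, f, g, h}.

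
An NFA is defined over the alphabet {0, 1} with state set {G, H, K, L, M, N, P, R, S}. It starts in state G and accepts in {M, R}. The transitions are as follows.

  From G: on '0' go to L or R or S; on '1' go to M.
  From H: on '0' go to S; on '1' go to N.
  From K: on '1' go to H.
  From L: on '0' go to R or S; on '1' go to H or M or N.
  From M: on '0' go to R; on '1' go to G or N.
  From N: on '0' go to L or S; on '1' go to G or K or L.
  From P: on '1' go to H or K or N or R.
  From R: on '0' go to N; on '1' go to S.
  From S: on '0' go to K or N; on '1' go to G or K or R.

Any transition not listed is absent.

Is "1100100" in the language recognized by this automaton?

Start in {G}.
Read '1': G→{M}; now {M}.
Read '1': M→{G, N}; now {G, N}.
Read '0': G→{L, R, S}, N→{L, S}; now {L, R, S}.
Read '0': L→{R, S}, R→{N}, S→{K, N}; now {K, N, R, S}.
Read '1': K→{H}, N→{G, K, L}, R→{S}, S→{G, K, R}; now {G, H, K, L, R, S}.
Read '0': G→{L, R, S}, H→{S}, K→∅, L→{R, S}, R→{N}, S→{K, N}; now {K, L, N, R, S}.
Read '0': K→∅, L→{R, S}, N→{L, S}, R→{N}, S→{K, N}; now {K, L, N, R, S}.
The final set {K, L, N, R, S} contains the accepting state R.

Yes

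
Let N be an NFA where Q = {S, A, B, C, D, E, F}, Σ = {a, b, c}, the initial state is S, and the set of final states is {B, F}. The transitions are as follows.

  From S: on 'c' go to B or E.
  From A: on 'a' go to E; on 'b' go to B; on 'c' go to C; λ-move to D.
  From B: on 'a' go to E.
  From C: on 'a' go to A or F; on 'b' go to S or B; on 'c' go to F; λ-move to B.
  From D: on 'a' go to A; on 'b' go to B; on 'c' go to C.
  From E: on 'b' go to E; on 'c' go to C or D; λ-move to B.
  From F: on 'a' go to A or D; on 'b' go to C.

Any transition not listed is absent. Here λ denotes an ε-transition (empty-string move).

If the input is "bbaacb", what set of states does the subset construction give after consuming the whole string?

∅

Start in {S}.
Read 'b': {S} → ∅.
The set is empty and remains empty for the remaining 5 symbols.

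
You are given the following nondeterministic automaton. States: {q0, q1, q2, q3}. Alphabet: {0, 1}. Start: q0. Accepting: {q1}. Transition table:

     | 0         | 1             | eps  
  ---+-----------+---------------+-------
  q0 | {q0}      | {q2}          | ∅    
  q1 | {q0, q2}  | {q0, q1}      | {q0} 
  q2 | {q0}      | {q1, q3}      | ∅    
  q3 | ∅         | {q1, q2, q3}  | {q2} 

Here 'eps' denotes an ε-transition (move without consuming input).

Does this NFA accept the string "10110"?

Start in {q0}.
Read '1': {q0} → {q2}.
Read '0': {q2} → {q0}.
Read '1': {q0} → {q2}.
Read '1': {q2} → {q0, q1, q2, q3}.
Read '0': {q0, q1, q2, q3} → {q0, q2}.
The final set {q0, q2} contains no accepting state.

No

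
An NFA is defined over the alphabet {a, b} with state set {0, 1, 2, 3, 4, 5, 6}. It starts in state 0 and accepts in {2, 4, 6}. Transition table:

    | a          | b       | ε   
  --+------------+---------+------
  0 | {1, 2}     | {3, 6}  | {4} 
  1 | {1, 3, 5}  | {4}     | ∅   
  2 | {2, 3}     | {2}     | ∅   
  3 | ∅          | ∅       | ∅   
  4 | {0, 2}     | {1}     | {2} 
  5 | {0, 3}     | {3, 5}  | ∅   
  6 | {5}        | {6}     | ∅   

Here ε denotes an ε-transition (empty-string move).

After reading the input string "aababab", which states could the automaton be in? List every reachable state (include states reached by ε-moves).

{1, 2, 3, 4, 5, 6}

Start: ε-closure({0}) = {0, 2, 4}.
Read 'a': 0→{1, 2}, 2→{2, 3}, 4→{0, 2}; union {0, 1, 2, 3}; ε-closure = {0, 1, 2, 3, 4}.
Read 'a': 0→{1, 2}, 1→{1, 3, 5}, 2→{2, 3}, 3→∅, 4→{0, 2}; union {0, 1, 2, 3, 5}; ε-closure = {0, 1, 2, 3, 4, 5}.
Read 'b': 0→{3, 6}, 1→{4}, 2→{2}, 3→∅, 4→{1}, 5→{3, 5}; now {1, 2, 3, 4, 5, 6}.
Read 'a': 1→{1, 3, 5}, 2→{2, 3}, 3→∅, 4→{0, 2}, 5→{0, 3}, 6→{5}; union {0, 1, 2, 3, 5}; ε-closure = {0, 1, 2, 3, 4, 5}.
Read 'b': 0→{3, 6}, 1→{4}, 2→{2}, 3→∅, 4→{1}, 5→{3, 5}; now {1, 2, 3, 4, 5, 6}.
Read 'a': 1→{1, 3, 5}, 2→{2, 3}, 3→∅, 4→{0, 2}, 5→{0, 3}, 6→{5}; union {0, 1, 2, 3, 5}; ε-closure = {0, 1, 2, 3, 4, 5}.
Read 'b': 0→{3, 6}, 1→{4}, 2→{2}, 3→∅, 4→{1}, 5→{3, 5}; now {1, 2, 3, 4, 5, 6}.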